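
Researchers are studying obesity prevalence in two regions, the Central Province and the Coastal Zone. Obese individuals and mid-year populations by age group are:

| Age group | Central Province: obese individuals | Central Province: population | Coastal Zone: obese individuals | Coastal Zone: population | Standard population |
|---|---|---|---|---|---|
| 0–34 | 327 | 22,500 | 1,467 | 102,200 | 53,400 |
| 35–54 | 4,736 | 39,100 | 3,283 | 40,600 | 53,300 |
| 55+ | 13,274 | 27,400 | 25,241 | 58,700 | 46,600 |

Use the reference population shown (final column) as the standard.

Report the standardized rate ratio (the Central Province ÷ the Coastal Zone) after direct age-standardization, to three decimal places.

1.187

Age-specific rates per 1,000 for the Central Province: 14.533, 121.125, 484.453.
For the Coastal Zone: 14.354, 80.862, 430.000.
Standard total = 153,300; weights = 0.3483, 0.3477, 0.3040.
The Central Province: 0.3483×14.533 + 0.3477×121.125 + 0.3040×484.453 = 194.4393 per 1,000.
The Coastal Zone: 0.3483×14.354 + 0.3477×80.862 + 0.3040×430.000 = 163.8256 per 1,000.
Ratio = 194.4393 ÷ 163.8256 = 1.18687.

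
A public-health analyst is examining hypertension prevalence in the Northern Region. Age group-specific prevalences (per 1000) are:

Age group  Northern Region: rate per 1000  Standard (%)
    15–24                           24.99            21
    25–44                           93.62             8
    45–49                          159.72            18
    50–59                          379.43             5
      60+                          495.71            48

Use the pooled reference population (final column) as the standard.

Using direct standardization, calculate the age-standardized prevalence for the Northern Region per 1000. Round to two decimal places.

298.40

Standard weights: 0.21, 0.08, 0.18, 0.05, 0.48.
Standardized rate: 0.2100×24.99 + 0.0800×93.62 + 0.1800×159.72 + 0.0500×379.43 + 0.4800×495.71 = 298.3994 per 1000.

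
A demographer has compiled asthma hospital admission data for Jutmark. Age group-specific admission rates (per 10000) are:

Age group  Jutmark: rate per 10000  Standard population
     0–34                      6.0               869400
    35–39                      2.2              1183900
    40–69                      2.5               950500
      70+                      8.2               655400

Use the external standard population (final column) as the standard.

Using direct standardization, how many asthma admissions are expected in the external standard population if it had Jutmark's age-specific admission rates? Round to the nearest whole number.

1557

Expected asthma admissions = Σ (standard pop × age-specific rate ÷ 10000)
= 869400×6.0/10000 + 1183900×2.2/10000 + 950500×2.5/10000 + 655400×8.2/10000
= 521.64 + 260.46 + 237.62 + 537.43 = 1557.15.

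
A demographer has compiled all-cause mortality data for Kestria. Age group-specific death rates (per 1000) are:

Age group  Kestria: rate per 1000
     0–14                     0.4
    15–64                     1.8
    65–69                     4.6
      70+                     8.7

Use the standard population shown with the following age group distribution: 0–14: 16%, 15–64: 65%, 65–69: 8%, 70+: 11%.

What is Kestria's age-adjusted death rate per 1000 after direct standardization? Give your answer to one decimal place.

Standard weights: 0.16, 0.65, 0.08, 0.11.
Standardized rate: 0.1600×0.4 + 0.6500×1.8 + 0.0800×4.6 + 0.1100×8.7 = 2.5590 per 1000.

2.6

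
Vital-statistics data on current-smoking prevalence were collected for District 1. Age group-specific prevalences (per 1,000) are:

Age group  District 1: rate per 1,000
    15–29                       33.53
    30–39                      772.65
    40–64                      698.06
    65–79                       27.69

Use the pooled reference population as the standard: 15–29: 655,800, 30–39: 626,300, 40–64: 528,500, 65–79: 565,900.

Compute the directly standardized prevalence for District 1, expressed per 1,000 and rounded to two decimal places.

Standard total = 2,376,500; weights = 0.2760, 0.2635, 0.2224, 0.2381.
Standardized rate: 0.2760×33.53 + 0.2635×772.65 + 0.2224×698.06 + 0.2381×27.69 = 374.7082 per 1,000.

374.71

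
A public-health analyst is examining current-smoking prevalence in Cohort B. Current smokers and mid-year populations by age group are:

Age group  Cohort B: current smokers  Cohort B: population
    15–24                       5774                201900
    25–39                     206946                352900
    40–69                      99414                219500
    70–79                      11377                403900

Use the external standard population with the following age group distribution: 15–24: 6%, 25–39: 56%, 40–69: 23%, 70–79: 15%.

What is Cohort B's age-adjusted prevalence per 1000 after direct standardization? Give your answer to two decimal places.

438.50

Age-specific rates per 1000 for Cohort B: 28.598, 586.415, 452.911, 28.168.
Standard weights: 0.06, 0.56, 0.23, 0.15.
Standardized rate: 0.0600×28.598 + 0.5600×586.415 + 0.2300×452.911 + 0.1500×28.168 = 438.5033 per 1000.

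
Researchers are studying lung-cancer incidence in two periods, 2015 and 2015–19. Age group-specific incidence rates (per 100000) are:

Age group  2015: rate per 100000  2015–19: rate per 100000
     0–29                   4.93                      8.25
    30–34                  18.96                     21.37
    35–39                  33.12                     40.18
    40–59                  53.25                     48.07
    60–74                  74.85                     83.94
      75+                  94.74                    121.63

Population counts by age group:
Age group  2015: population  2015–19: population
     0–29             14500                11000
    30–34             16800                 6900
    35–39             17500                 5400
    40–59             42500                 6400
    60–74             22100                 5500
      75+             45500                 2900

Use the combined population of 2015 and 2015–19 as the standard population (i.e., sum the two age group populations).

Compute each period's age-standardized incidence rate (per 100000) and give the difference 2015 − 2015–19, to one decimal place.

-8.1

Combined standard total = 197000; weights = 0.1294, 0.1203, 0.1162, 0.2482, 0.1401, 0.2457.
2015: 0.1294×4.93 + 0.1203×18.96 + 0.1162×33.12 + 0.2482×53.25 + 0.1401×74.85 + 0.2457×94.74 = 53.7498 per 100000.
2015–19: 0.1294×8.25 + 0.1203×21.37 + 0.1162×40.18 + 0.2482×48.07 + 0.1401×83.94 + 0.2457×121.63 = 61.8844 per 100000.
Difference = 53.7498 − 61.8844 = -8.1346.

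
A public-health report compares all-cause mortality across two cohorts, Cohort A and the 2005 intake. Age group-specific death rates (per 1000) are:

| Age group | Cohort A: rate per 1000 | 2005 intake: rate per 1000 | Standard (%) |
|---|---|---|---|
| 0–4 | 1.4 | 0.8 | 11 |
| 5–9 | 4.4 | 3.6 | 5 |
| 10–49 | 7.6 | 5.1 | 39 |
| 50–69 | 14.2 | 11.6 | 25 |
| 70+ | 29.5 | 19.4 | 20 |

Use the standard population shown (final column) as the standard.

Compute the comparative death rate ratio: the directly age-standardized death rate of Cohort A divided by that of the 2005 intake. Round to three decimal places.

1.415

Standard weights: 0.11, 0.05, 0.39, 0.25, 0.20.
Cohort A: 0.1100×1.4 + 0.0500×4.4 + 0.3900×7.6 + 0.2500×14.2 + 0.2000×29.5 = 12.7880 per 1000.
The 2005 intake: 0.1100×0.8 + 0.0500×3.6 + 0.3900×5.1 + 0.2500×11.6 + 0.2000×19.4 = 9.0370 per 1000.
Ratio = 12.7880 ÷ 9.0370 = 1.41507.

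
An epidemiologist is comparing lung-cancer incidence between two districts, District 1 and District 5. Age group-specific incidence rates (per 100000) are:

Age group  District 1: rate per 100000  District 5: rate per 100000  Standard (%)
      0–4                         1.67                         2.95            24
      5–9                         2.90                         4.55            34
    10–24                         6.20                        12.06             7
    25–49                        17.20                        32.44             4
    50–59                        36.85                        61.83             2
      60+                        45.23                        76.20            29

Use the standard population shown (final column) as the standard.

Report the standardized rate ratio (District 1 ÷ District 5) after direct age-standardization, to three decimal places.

0.590

Standard weights: 0.24, 0.34, 0.07, 0.04, 0.02, 0.29.
District 1: 0.2400×1.67 + 0.3400×2.90 + 0.0700×6.20 + 0.0400×17.20 + 0.0200×36.85 + 0.2900×45.23 = 16.3625 per 100000.
District 5: 0.2400×2.95 + 0.3400×4.55 + 0.0700×12.06 + 0.0400×32.44 + 0.0200×61.83 + 0.2900×76.20 = 27.7314 per 100000.
Ratio = 16.3625 ÷ 27.7314 = 0.59004.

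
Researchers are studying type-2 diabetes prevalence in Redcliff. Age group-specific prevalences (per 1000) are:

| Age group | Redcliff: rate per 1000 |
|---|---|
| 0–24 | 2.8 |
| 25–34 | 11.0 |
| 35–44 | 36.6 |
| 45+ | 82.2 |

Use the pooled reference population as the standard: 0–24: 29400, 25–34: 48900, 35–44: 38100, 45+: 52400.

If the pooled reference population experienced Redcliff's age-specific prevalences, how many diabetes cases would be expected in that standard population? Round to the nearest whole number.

6322

Expected diabetes cases = Σ (standard pop × age-specific rate ÷ 1000)
= 29400×2.8/1000 + 48900×11.0/1000 + 38100×36.6/1000 + 52400×82.2/1000
= 82.32 + 537.90 + 1394.46 + 4307.28 = 6321.96.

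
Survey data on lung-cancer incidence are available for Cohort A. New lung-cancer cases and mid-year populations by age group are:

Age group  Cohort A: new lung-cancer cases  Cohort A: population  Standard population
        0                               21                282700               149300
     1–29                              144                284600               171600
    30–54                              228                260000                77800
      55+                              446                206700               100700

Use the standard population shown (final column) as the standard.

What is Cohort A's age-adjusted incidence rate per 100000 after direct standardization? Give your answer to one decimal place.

76.8

Age-specific rates per 100000 for Cohort A: 7.43, 50.60, 87.69, 215.77.
Standard total = 499400; weights = 0.2990, 0.3436, 0.1558, 0.2016.
Standardized rate: 0.2990×7.43 + 0.3436×50.60 + 0.1558×87.69 + 0.2016×215.77 = 76.7766 per 100000.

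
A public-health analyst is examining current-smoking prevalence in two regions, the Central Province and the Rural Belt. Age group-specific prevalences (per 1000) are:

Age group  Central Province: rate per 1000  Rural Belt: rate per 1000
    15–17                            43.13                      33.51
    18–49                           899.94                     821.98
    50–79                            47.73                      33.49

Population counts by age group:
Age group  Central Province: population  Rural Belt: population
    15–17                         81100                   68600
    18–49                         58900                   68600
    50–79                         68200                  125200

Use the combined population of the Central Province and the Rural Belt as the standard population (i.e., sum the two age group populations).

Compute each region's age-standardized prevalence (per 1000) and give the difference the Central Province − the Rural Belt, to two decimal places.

Combined standard total = 470600; weights = 0.3181, 0.2709, 0.4110.
The Central Province: 0.3181×43.13 + 0.2709×899.94 + 0.4110×47.73 = 277.1566 per 1000.
The Rural Belt: 0.3181×33.51 + 0.2709×821.98 + 0.4110×33.49 = 247.1225 per 1000.
Difference = 277.1566 − 247.1225 = 30.0341.

30.03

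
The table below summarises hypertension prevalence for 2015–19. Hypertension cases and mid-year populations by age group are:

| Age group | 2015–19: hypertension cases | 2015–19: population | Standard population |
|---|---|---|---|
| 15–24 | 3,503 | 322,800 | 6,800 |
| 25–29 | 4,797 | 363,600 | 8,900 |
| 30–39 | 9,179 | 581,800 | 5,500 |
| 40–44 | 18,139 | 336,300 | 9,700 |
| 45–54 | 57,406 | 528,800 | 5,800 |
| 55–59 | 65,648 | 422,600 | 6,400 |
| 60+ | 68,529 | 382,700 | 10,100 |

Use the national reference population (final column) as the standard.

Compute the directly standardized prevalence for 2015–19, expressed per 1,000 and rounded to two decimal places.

Age-specific rates per 1,000 for 2015–19: 10.852, 13.193, 15.777, 53.937, 108.559, 155.343, 179.067.
Standard total = 53,200; weights = 0.1278, 0.1673, 0.1034, 0.1823, 0.1090, 0.1203, 0.1898.
Standardized rate: 0.1278×10.852 + 0.1673×13.193 + 0.1034×15.777 + 0.1823×53.937 + 0.1090×108.559 + 0.1203×155.343 + 0.1898×179.067 = 79.5787 per 1,000.

79.58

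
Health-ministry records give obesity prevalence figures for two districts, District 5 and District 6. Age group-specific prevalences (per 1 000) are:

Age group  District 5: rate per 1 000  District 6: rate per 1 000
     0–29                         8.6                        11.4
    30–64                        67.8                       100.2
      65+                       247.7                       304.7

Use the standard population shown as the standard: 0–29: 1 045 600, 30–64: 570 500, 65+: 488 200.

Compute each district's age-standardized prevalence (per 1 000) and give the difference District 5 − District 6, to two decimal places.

Standard total = 2 104 300; weights = 0.4969, 0.2711, 0.2320.
District 5: 0.4969×8.6 + 0.2711×67.8 + 0.2320×247.7 = 80.1213 per 1 000.
District 6: 0.4969×11.4 + 0.2711×100.2 + 0.2320×304.7 = 103.5206 per 1 000.
Difference = 80.1213 − 103.5206 = -23.3994.

-23.40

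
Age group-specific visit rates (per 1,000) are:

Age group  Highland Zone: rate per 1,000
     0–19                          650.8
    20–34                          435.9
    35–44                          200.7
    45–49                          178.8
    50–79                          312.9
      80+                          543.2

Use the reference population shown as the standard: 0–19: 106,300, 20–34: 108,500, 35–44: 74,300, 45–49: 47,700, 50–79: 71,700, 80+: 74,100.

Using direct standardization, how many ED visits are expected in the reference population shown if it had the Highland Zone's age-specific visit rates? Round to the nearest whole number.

202602

Expected ED visits = Σ (standard pop × age-specific rate ÷ 1,000)
= 106,300×650.8/1,000 + 108,500×435.9/1,000 + 74,300×200.7/1,000 + 47,700×178.8/1,000 + 71,700×312.9/1,000 + 74,100×543.2/1,000
= 69180.04 + 47295.15 + 14912.01 + 8528.76 + 22434.93 + 40251.12 = 202602.01.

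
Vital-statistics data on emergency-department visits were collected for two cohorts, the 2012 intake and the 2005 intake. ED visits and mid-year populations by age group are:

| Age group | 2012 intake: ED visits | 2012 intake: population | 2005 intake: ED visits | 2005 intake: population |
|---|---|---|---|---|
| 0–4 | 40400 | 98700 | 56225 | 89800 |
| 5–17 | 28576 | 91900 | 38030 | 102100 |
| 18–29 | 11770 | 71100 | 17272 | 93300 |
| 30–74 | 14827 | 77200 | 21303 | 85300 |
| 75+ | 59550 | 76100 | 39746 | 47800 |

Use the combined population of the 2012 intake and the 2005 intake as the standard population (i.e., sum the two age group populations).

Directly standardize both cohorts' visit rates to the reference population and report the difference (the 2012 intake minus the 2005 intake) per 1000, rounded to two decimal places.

Age-specific rates per 1000 for the 2012 intake: 409.321, 310.947, 165.541, 192.060, 782.523.
For the 2005 intake: 626.114, 372.478, 185.123, 249.742, 831.506.
Combined standard total = 833300; weights = 0.2262, 0.2328, 0.1973, 0.1950, 0.1487.
The 2012 intake: 0.2262×409.321 + 0.2328×310.947 + 0.1973×165.541 + 0.1950×192.060 + 0.1487×782.523 = 351.4461 per 1000.
The 2005 intake: 0.2262×626.114 + 0.2328×372.478 + 0.1973×185.123 + 0.1950×249.742 + 0.1487×831.506 = 437.2064 per 1000.
Difference = 351.4461 − 437.2064 = -85.7604.

-85.76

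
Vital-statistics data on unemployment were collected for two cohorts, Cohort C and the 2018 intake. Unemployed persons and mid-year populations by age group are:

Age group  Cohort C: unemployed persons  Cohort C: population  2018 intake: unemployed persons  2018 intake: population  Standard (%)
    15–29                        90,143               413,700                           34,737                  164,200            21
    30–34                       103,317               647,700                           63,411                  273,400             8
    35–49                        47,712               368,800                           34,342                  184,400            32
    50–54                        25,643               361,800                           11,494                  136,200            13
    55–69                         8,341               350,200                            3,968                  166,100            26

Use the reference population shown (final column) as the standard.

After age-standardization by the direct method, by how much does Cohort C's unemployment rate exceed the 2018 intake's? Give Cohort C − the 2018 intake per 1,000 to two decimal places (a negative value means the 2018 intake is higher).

-24.43

Age-specific rates per 1,000 for Cohort C: 217.895, 159.514, 129.371, 70.876, 23.818.
For the 2018 intake: 211.553, 231.935, 186.236, 84.391, 23.889.
Standard weights: 0.21, 0.08, 0.32, 0.13, 0.26.
Cohort C: 0.2100×217.895 + 0.0800×159.514 + 0.3200×129.371 + 0.1300×70.876 + 0.2600×23.818 = 115.3242 per 1,000.
The 2018 intake: 0.2100×211.553 + 0.0800×231.935 + 0.3200×186.236 + 0.1300×84.391 + 0.2600×23.889 = 139.7586 per 1,000.
Difference = 115.3242 − 139.7586 = -24.4344.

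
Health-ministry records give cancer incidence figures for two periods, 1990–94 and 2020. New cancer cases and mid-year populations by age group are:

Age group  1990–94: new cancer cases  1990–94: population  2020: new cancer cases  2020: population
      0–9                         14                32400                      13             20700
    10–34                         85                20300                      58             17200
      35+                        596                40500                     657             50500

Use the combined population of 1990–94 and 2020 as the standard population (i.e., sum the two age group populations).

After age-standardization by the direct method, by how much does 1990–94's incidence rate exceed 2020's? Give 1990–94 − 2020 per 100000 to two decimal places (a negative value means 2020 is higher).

Age-specific rates per 100000 for 1990–94: 43.21, 418.72, 1471.60.
For 2020: 62.80, 337.21, 1300.99.
Combined standard total = 181600; weights = 0.2924, 0.2065, 0.5011.
1990–94: 0.2924×43.21 + 0.2065×418.72 + 0.5011×1471.60 = 836.5224 per 100000.
2020: 0.2924×62.80 + 0.2065×337.21 + 0.5011×1300.99 = 739.9242 per 100000.
Difference = 836.5224 − 739.9242 = 96.5982.

96.60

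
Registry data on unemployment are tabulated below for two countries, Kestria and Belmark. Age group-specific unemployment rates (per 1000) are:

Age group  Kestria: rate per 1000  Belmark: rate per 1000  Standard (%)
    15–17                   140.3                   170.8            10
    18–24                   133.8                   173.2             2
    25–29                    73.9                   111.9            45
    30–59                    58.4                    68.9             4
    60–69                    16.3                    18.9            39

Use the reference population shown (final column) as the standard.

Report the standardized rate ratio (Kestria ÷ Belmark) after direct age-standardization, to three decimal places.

Standard weights: 0.10, 0.02, 0.45, 0.04, 0.39.
Kestria: 0.1000×140.3 + 0.0200×133.8 + 0.4500×73.9 + 0.0400×58.4 + 0.3900×16.3 = 58.6540 per 1000.
Belmark: 0.1000×170.8 + 0.0200×173.2 + 0.4500×111.9 + 0.0400×68.9 + 0.3900×18.9 = 81.0260 per 1000.
Ratio = 58.6540 ÷ 81.0260 = 0.72389.

0.724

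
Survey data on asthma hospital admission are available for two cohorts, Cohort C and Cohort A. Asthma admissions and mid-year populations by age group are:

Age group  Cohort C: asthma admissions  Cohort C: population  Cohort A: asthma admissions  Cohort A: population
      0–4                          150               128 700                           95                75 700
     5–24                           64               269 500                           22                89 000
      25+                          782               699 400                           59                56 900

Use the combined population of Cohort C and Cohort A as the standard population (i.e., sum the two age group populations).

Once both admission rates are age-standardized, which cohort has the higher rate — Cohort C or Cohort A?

Cohort C

Age-specific rates per 10 000 for Cohort C: 11.66, 2.37, 11.18.
For Cohort A: 12.55, 2.47, 10.37.
Combined standard total = 1 319 200; weights = 0.1549, 0.2718, 0.5733.
Cohort C: 0.1549×11.66 + 0.2718×2.37 + 0.5733×11.18 = 8.8613 per 10 000.
Cohort A: 0.1549×12.55 + 0.2718×2.47 + 0.5733×10.37 = 8.5608 per 10 000.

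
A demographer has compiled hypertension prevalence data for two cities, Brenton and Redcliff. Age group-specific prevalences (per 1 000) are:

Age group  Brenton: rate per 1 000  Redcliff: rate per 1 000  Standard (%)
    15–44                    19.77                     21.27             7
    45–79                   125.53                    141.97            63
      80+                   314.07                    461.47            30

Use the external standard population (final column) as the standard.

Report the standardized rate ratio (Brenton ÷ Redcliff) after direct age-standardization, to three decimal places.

0.762

Standard weights: 0.07, 0.63, 0.30.
Brenton: 0.0700×19.77 + 0.6300×125.53 + 0.3000×314.07 = 174.6888 per 1 000.
Redcliff: 0.0700×21.27 + 0.6300×141.97 + 0.3000×461.47 = 229.3710 per 1 000.
Ratio = 174.6888 ÷ 229.3710 = 0.76160.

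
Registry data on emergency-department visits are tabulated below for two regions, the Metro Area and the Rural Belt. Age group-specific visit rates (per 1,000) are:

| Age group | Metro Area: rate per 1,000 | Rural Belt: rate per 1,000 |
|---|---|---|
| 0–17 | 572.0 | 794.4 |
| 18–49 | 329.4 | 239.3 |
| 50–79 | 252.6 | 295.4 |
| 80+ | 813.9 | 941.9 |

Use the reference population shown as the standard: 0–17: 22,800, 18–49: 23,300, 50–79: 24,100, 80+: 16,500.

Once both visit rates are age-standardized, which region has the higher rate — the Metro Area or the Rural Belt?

Standard total = 86,700; weights = 0.2630, 0.2687, 0.2780, 0.1903.
The Metro Area: 0.2630×572.0 + 0.2687×329.4 + 0.2780×252.6 + 0.1903×813.9 = 464.0557 per 1,000.
The Rural Belt: 0.2630×794.4 + 0.2687×239.3 + 0.2780×295.4 + 0.1903×941.9 = 534.5848 per 1,000.

Rural Belt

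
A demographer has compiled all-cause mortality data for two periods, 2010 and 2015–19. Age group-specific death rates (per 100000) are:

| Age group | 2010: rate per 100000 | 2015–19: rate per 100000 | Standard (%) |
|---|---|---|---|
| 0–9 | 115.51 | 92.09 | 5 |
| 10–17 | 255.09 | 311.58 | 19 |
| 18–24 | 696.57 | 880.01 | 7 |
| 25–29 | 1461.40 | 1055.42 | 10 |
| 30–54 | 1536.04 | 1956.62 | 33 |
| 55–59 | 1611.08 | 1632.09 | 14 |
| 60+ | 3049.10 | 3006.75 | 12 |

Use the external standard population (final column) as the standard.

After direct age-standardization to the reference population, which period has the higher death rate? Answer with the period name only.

2015–19

Standard weights: 0.05, 0.19, 0.07, 0.10, 0.33, 0.14, 0.12.
2010: 0.0500×115.51 + 0.1900×255.09 + 0.0700×696.57 + 0.1000×1461.40 + 0.3300×1536.04 + 0.1400×1611.08 + 0.1200×3049.10 = 1347.4789 per 100000.
2015–19: 0.0500×92.09 + 0.1900×311.58 + 0.0700×880.01 + 0.1000×1055.42 + 0.3300×1956.62 + 0.1400×1632.09 + 0.1200×3006.75 = 1465.9346 per 100000.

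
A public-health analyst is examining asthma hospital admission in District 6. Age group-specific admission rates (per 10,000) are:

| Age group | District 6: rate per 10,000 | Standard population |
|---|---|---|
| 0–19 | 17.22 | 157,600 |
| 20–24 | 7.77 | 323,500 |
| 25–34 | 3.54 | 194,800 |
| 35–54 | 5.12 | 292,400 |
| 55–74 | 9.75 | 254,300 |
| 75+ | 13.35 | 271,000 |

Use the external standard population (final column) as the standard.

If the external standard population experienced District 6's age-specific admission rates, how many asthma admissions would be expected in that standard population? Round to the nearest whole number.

Expected asthma admissions = Σ (standard pop × age-specific rate ÷ 10,000)
= 157,600×17.22/10,000 + 323,500×7.77/10,000 + 194,800×3.54/10,000 + 292,400×5.12/10,000 + 254,300×9.75/10,000 + 271,000×13.35/10,000
= 271.39 + 251.36 + 68.96 + 149.71 + 247.94 + 361.79 = 1351.14.

1351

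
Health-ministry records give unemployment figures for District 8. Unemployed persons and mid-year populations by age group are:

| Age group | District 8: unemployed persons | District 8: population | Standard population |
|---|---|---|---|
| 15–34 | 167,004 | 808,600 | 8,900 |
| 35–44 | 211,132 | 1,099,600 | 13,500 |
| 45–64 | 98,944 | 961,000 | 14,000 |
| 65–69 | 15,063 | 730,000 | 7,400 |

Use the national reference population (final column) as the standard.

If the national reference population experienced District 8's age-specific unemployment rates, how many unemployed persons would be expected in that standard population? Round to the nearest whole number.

6024

Age-specific rates per 1,000 for District 8: 206.535, 192.008, 102.959, 20.634.
Expected unemployed persons = Σ (standard pop × age-specific rate ÷ 1,000)
= 8,900×206.535/1,000 + 13,500×192.008/1,000 + 14,000×102.959/1,000 + 7,400×20.634/1,000
= 1838.16 + 2592.11 + 1441.43 + 152.69 = 6024.39.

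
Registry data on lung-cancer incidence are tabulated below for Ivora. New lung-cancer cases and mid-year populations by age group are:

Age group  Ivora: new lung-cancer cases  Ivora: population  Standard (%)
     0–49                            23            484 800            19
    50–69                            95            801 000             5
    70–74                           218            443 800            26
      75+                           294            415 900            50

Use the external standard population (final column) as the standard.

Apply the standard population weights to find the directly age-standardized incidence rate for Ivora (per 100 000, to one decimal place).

Age-specific rates per 100 000 for Ivora: 4.74, 11.86, 49.12, 70.69.
Standard weights: 0.19, 0.05, 0.26, 0.50.
Standardized rate: 0.1900×4.74 + 0.0500×11.86 + 0.2600×49.12 + 0.5000×70.69 = 49.6110 per 100 000.

49.6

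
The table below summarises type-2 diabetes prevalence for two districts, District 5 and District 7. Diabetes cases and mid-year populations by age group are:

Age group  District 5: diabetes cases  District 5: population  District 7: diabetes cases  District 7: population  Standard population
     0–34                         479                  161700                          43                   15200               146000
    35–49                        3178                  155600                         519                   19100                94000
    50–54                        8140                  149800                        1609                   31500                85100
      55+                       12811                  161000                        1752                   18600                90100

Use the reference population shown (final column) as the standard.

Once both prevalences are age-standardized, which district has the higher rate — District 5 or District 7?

Age-specific rates per 1000 for District 5: 2.962, 20.424, 54.339, 79.571.
For District 7: 2.829, 27.173, 51.079, 94.194.
Standard total = 415200; weights = 0.3516, 0.2264, 0.2050, 0.2170.
District 5: 0.3516×2.962 + 0.2264×20.424 + 0.2050×54.339 + 0.2170×79.571 = 34.0703 per 1000.
District 7: 0.3516×2.829 + 0.2264×27.173 + 0.2050×51.079 + 0.2170×94.194 = 38.0563 per 1000.

District 7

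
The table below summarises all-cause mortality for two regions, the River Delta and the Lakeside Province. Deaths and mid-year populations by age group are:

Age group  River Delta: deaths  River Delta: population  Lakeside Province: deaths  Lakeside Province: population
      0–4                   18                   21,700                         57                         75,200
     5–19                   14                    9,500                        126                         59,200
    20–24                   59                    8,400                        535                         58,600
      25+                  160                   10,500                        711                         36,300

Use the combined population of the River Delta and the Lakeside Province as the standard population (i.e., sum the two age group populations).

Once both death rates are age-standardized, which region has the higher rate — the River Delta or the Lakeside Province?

Age-specific rates per 100,000 for the River Delta: 82.95, 147.37, 702.38, 1523.81.
For the Lakeside Province: 75.80, 212.84, 912.97, 1958.68.
Combined standard total = 279,400; weights = 0.3468, 0.2459, 0.2398, 0.1675.
The River Delta: 0.3468×82.95 + 0.2459×147.37 + 0.2398×702.38 + 0.1675×1523.81 = 488.6750 per 100,000.
The Lakeside Province: 0.3468×75.80 + 0.2459×212.84 + 0.2398×912.97 + 0.1675×1958.68 = 625.6329 per 100,000.

Lakeside Province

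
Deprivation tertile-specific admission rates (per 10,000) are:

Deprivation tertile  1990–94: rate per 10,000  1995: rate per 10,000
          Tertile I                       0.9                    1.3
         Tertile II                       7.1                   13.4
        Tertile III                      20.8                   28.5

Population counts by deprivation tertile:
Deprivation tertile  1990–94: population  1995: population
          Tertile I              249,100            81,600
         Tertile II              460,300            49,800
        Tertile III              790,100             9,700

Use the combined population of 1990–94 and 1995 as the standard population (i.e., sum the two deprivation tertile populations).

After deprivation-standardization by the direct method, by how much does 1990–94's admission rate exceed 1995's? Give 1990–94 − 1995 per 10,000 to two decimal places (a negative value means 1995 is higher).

Combined standard total = 1,640,600; weights = 0.2016, 0.3109, 0.4875.
1990–94: 0.2016×0.9 + 0.3109×7.1 + 0.4875×20.8 = 12.5291 per 10,000.
1995: 0.2016×1.3 + 0.3109×13.4 + 0.4875×28.5 = 18.3223 per 10,000.
Difference = 12.5291 − 18.3223 = -5.7932.

-5.79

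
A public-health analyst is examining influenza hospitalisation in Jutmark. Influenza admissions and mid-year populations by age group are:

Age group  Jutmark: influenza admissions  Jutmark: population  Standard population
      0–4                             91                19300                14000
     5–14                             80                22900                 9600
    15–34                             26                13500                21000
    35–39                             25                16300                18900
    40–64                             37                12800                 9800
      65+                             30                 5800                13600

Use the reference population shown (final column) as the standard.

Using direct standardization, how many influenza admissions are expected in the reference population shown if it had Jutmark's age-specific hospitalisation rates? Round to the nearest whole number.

268

Age-specific rates per 100000 for Jutmark: 471.50, 349.34, 192.59, 153.37, 289.06, 517.24.
Expected influenza admissions = Σ (standard pop × age-specific rate ÷ 100000)
= 14000×471.50/100000 + 9600×349.34/100000 + 21000×192.59/100000 + 18900×153.37/100000 + 9800×289.06/100000 + 13600×517.24/100000
= 66.01 + 33.54 + 40.44 + 28.99 + 28.33 + 70.34 = 267.65.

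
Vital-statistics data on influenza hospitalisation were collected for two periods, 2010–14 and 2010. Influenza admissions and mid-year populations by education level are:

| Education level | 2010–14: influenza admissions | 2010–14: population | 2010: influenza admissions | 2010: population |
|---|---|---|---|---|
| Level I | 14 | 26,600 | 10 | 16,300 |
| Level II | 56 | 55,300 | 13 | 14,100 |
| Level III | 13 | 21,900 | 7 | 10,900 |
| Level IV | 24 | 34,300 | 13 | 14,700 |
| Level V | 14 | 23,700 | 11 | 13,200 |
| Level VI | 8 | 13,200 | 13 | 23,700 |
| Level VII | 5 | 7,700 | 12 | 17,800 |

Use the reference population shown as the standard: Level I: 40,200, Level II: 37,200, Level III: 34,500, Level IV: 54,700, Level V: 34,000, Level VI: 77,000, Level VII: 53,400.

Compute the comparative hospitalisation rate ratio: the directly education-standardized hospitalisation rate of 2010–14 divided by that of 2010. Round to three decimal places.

Education-specific rates per 100,000 for 2010–14: 52.63, 101.27, 59.36, 69.97, 59.07, 60.61, 64.94.
For 2010: 61.35, 92.20, 64.22, 88.44, 83.33, 54.85, 67.42.
Standard total = 331,000; weights = 0.1215, 0.1124, 0.1042, 0.1653, 0.1027, 0.2326, 0.1613.
2010–14: 0.1215×52.63 + 0.1124×101.27 + 0.1042×59.36 + 0.1653×69.97 + 0.1027×59.07 + 0.2326×60.61 + 0.1613×64.94 = 66.1658 per 100,000.
2010: 0.1215×61.35 + 0.1124×92.20 + 0.1042×64.22 + 0.1653×88.44 + 0.1027×83.33 + 0.2326×54.85 + 0.1613×67.42 = 71.3173 per 100,000.
Ratio = 66.1658 ÷ 71.3173 = 0.92777.

0.928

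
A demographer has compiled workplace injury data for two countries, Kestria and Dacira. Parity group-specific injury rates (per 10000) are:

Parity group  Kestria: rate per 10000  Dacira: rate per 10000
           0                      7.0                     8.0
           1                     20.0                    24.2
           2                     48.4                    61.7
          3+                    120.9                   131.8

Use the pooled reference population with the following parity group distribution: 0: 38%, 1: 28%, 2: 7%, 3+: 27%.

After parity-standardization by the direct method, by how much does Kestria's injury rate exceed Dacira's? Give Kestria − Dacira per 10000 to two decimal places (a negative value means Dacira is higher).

-5.43

Standard weights: 0.38, 0.28, 0.07, 0.27.
Kestria: 0.3800×7.0 + 0.2800×20.0 + 0.0700×48.4 + 0.2700×120.9 = 44.2910 per 10000.
Dacira: 0.3800×8.0 + 0.2800×24.2 + 0.0700×61.7 + 0.2700×131.8 = 49.7210 per 10000.
Difference = 44.2910 − 49.7210 = -5.4300.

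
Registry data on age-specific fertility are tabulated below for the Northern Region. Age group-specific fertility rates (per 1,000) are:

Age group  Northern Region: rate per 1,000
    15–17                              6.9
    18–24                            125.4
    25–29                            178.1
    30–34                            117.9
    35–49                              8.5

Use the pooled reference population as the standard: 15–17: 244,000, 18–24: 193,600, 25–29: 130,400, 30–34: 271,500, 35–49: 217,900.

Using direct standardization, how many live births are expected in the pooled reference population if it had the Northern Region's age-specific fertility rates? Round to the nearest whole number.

83047

Expected live births = Σ (standard pop × age-specific rate ÷ 1,000)
= 244,000×6.9/1,000 + 193,600×125.4/1,000 + 130,400×178.1/1,000 + 271,500×117.9/1,000 + 217,900×8.5/1,000
= 1683.60 + 24277.44 + 23224.24 + 32009.85 + 1852.15 = 83047.28.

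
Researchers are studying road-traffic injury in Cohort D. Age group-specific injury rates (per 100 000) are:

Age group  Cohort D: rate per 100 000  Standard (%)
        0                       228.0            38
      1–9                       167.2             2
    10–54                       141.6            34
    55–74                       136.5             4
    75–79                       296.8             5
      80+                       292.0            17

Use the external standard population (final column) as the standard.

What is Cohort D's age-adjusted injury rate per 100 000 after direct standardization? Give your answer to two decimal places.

Standard weights: 0.38, 0.02, 0.34, 0.04, 0.05, 0.17.
Standardized rate: 0.3800×228.0 + 0.0200×167.2 + 0.3400×141.6 + 0.0400×136.5 + 0.0500×296.8 + 0.1700×292.0 = 208.0680 per 100 000.

208.07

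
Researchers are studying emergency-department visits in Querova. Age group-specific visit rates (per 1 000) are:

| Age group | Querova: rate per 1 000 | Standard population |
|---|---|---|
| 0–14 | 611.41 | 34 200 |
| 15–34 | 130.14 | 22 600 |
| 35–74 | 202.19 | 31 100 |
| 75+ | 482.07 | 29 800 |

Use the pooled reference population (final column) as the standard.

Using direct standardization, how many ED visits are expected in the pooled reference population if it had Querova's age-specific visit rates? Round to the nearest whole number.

44505

Expected ED visits = Σ (standard pop × age-specific rate ÷ 1 000)
= 34 200×611.41/1 000 + 22 600×130.14/1 000 + 31 100×202.19/1 000 + 29 800×482.07/1 000
= 20910.22 + 2941.16 + 6288.11 + 14365.69 = 44505.18.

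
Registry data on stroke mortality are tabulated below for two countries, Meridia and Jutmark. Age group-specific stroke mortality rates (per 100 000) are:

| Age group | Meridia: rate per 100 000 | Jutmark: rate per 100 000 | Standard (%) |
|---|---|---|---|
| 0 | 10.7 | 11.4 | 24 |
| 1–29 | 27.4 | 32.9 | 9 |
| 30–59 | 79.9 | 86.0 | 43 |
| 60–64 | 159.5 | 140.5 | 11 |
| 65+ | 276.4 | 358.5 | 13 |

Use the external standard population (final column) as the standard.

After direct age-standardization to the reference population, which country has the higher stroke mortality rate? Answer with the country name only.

Jutmark

Standard weights: 0.24, 0.09, 0.43, 0.11, 0.13.
Meridia: 0.2400×10.7 + 0.0900×27.4 + 0.4300×79.9 + 0.1100×159.5 + 0.1300×276.4 = 92.8680 per 100 000.
Jutmark: 0.2400×11.4 + 0.0900×32.9 + 0.4300×86.0 + 0.1100×140.5 + 0.1300×358.5 = 104.7370 per 100 000.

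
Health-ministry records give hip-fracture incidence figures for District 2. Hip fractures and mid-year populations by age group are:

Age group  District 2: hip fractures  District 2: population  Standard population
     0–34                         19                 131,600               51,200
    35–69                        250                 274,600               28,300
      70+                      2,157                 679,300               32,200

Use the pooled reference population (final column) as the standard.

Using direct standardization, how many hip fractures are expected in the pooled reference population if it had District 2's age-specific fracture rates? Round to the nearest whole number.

135

Age-specific rates per 100,000 for District 2: 14.44, 91.04, 317.53.
Expected hip fractures = Σ (standard pop × age-specific rate ÷ 100,000)
= 51,200×14.44/100,000 + 28,300×91.04/100,000 + 32,200×317.53/100,000
= 7.39 + 25.76 + 102.25 = 135.40.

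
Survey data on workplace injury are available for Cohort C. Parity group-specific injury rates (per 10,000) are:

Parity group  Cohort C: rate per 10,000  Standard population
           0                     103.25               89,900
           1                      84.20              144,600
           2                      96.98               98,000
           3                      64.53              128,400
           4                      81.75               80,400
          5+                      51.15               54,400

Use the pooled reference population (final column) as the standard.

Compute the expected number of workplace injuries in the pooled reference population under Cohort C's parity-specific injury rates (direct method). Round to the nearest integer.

4860

Expected workplace injuries = Σ (standard pop × parity-specific rate ÷ 10,000)
= 89,900×103.25/10,000 + 144,600×84.20/10,000 + 98,000×96.98/10,000 + 128,400×64.53/10,000 + 80,400×81.75/10,000 + 54,400×51.15/10,000
= 928.22 + 1217.53 + 950.40 + 828.57 + 657.27 + 278.26 = 4860.24.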